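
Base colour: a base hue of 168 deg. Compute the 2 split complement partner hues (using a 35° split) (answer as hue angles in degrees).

Split-complementary hues sit 35° either side of the complement.
Complement of 168 deg: 168 + 180 = 348°
348 − 35 = 313°
348 + 35 = 383 → 383 − 360 = 23°

313° and 23°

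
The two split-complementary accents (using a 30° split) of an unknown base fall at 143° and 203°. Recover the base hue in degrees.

The accents sit 30° either side of the complement, so the complement is their short-arc midpoint on the wheel.
Short-arc midpoint of 143° and 203°: 173°.
Base is 180° from the complement: 173 − 180 = -7 → -7 + 360 = 353°

353°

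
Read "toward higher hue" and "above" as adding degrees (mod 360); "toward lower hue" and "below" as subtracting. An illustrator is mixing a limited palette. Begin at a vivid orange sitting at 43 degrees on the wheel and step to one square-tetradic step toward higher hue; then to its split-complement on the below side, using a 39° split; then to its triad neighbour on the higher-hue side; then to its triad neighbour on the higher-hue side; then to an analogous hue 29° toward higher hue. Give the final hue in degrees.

+90° (square ↑): 43 + 90 = 133°
+141° (split-comp 39° ↓): 133 + 141 = 274°
+120° (triadic ↑): 274 + 120 = 394 → 394 − 360 = 34°
+120° (triadic ↑): 34 + 120 = 154°
+29° (analog 29° ↑): 154 + 29 = 183°

183°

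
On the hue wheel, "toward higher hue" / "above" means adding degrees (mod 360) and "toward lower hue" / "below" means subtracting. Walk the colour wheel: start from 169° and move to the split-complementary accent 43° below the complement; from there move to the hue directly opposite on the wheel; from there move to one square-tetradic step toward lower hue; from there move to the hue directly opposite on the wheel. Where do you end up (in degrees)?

216°

split-comp 43° ↓ +137°: 169 + 137 = 306°
complement +180°: 306 + 180 = 486 → 486 − 360 = 126°
square ↓ −90°: 126 − 90 = 36°
complement +180°: 36 + 180 = 216°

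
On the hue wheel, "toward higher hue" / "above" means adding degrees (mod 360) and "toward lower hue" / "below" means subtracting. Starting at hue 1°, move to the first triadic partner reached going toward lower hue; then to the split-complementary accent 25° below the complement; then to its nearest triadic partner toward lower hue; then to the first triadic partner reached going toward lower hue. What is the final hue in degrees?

1 − 120 = -119 → -119 + 360 = 241°   (triadic ↓)
241 + 155 = 396 → 396 − 360 = 36°   (split-comp 25° ↓)
36 − 120 = -84 → -84 + 360 = 276°   (triadic ↓)
276 − 120 = 156°   (triadic ↓)

156°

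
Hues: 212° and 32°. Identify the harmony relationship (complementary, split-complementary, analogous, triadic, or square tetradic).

complementary

Sort the hues: 32°, 212°.
Successive gaps around the wheel: 180°, 180°.
Two hues 180° apart are complementary.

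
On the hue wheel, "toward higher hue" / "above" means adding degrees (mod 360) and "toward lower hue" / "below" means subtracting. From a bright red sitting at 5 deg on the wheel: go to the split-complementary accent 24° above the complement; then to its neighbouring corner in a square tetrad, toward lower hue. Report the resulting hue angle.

split-comp 24° ↑ +204°: 5 + 204 = 209°
square ↓ −90°: 209 − 90 = 119°

119°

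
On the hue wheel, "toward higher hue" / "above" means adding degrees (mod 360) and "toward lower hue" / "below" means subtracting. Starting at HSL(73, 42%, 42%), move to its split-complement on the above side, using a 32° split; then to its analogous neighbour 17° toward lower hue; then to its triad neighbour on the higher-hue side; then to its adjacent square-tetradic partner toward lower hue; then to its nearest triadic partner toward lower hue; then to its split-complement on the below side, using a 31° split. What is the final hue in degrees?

327°

split-comp 32° ↑ +212°: 73 + 212 = 285°
analog 17° ↓ −17°: 285 − 17 = 268°
triadic ↑ +120°: 268 + 120 = 388 → 388 − 360 = 28°
square ↓ −90°: 28 − 90 = -62 → -62 + 360 = 298°
triadic ↓ −120°: 298 − 120 = 178°
split-comp 31° ↓ +149°: 178 + 149 = 327°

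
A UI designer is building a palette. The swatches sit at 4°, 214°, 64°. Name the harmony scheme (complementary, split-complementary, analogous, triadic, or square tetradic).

split-complementary

Sort the hues: 4°, 64°, 214°.
Successive gaps around the wheel: 60°, 150°, 150°.
Two 150° gaps and one 60° gap — a base hue opposite a pair of accents 30° either side of its complement — is the split-complementary pattern.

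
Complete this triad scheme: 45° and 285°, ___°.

A triad places three hues 120° apart.
The full set through 45° is {45°, 165°, 285°}.
Given {45°, 285°}, the missing hue is 165°.

165°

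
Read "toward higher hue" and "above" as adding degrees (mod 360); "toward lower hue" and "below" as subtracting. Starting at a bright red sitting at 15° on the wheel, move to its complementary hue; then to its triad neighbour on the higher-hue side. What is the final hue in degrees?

315°

complement +180°: 15 + 180 = 195°
triadic ↑ +120°: 195 + 120 = 315°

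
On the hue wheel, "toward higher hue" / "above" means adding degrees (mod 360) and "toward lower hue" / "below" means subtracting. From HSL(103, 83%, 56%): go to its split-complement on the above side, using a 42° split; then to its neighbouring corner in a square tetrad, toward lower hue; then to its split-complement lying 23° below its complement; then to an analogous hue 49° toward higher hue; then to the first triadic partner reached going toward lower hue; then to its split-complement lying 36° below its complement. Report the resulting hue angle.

103 + 222 = 325°   (split-comp 42° ↑)
325 − 90 = 235°   (square ↓)
235 + 157 = 392 → 392 − 360 = 32°   (split-comp 23° ↓)
32 + 49 = 81°   (analog 49° ↑)
81 − 120 = -39 → -39 + 360 = 321°   (triadic ↓)
321 + 144 = 465 → 465 − 360 = 105°   (split-comp 36° ↓)

105°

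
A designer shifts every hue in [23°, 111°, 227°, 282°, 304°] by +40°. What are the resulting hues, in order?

23 + 40 = 63°
111 + 40 = 151°
227 + 40 = 267°
282 + 40 = 322°
304 + 40 = 344°

63°, 151°, 267°, 322°, 344°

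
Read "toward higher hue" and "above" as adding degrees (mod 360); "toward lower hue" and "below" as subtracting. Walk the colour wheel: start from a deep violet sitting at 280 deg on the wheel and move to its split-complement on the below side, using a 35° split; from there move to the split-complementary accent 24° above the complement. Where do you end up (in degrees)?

269°

280 + 145 = 425 → 425 − 360 = 65°   (split-comp 35° ↓)
65 + 204 = 269°   (split-comp 24° ↑)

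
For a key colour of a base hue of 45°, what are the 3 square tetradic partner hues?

A square tetradic scheme places four hues every 90°.
45 + 90 = 135°
45 + 180 = 225°
45 + 270 = 315°

135°, 225°, and 315°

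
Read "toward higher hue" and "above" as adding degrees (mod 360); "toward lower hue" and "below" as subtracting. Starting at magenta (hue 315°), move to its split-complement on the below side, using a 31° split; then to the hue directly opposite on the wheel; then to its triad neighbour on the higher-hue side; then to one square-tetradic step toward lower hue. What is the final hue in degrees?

+149° (split-comp 31° ↓): 315 + 149 = 464 → 464 − 360 = 104°
+180° (complement): 104 + 180 = 284°
+120° (triadic ↑): 284 + 120 = 404 → 404 − 360 = 44°
−90° (square ↓): 44 − 90 = -46 → -46 + 360 = 314°

314°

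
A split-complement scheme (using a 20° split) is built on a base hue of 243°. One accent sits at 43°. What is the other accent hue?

Split-complementary hues sit 20° either side of the complement.
Complement of the base 243°: 243 + 180 = 423 → 423 − 360 = 63°
The given accent 43° is 20° one side of 63°; the other accent sits 20° the other side: 63 + 20 = 83°

83°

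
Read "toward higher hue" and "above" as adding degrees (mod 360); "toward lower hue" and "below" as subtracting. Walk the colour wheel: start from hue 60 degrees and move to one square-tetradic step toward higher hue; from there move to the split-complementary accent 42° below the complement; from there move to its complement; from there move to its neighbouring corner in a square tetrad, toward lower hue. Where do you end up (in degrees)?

18°

+90° (square ↑): 60 + 90 = 150°
+138° (split-comp 42° ↓): 150 + 138 = 288°
+180° (complement): 288 + 180 = 468 → 468 − 360 = 108°
−90° (square ↓): 108 − 90 = 18°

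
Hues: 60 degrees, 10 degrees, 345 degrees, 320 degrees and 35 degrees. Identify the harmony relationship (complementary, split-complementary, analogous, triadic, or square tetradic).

Sort the hues: 10°, 35°, 60°, 320°, 345°.
Successive gaps around the wheel: 25°, 25°, 260°, 25°, 25°.
A run of hues at equal small steps (25°) with one large closing gap is an analogous group.

analogous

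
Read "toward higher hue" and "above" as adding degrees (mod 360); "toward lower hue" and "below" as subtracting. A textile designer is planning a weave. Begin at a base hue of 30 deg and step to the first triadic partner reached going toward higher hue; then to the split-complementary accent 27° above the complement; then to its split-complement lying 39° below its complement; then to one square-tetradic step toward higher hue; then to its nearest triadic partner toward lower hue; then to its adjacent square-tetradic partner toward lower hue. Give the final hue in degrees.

18°

+120° (triadic ↑): 30 + 120 = 150°
+207° (split-comp 27° ↑): 150 + 207 = 357°
+141° (split-comp 39° ↓): 357 + 141 = 498 → 498 − 360 = 138°
+90° (square ↑): 138 + 90 = 228°
−120° (triadic ↓): 228 − 120 = 108°
−90° (square ↓): 108 − 90 = 18°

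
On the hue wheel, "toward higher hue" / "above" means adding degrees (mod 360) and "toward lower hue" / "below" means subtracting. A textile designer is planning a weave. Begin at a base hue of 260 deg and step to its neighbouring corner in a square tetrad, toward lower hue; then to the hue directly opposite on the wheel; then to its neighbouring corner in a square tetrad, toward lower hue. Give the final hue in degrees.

260°

square ↓ −90°: 260 − 90 = 170°
complement +180°: 170 + 180 = 350°
square ↓ −90°: 350 − 90 = 260°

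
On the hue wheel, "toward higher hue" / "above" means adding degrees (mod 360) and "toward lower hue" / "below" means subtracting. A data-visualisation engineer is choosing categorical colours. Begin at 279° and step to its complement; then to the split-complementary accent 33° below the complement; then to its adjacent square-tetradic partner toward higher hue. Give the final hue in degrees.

336°

279 + 180 = 459 → 459 − 360 = 99°   (complement)
99 + 147 = 246°   (split-comp 33° ↓)
246 + 90 = 336°   (square ↑)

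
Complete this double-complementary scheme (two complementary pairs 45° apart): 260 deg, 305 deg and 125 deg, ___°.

A rectangular tetradic uses two complementary pairs 45° apart: offsets 0°, 45°, 180°, 225°.
Among {125°, 260°, 305°}, 305° and 125° are a 180° pair.
The remaining hue 260° needs its own complement: 260 + 180 = 440 → 440 − 360 = 80°

80°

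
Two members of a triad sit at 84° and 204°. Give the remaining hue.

324°

A triad spaces three hues 120° apart.
The full set is {84°, 204°, 324°}.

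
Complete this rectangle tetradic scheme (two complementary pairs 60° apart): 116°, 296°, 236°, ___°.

56°

A rectangular tetradic uses two complementary pairs 60° apart: offsets 0°, 60°, 180°, 240°.
Among {116°, 236°, 296°}, 296° and 116° are a 180° pair.
The remaining hue 236° needs its own complement: 236 + 180 = 416 → 416 − 360 = 56°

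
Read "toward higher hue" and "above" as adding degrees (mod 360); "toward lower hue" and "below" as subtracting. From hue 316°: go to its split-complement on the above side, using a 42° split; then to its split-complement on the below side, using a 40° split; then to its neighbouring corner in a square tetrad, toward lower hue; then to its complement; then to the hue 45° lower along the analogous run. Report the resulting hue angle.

3°

split-comp 42° ↑ +222°: 316 + 222 = 538 → 538 − 360 = 178°
split-comp 40° ↓ +140°: 178 + 140 = 318°
square ↓ −90°: 318 − 90 = 228°
complement +180°: 228 + 180 = 408 → 408 − 360 = 48°
analog 45° ↓ −45°: 48 − 45 = 3°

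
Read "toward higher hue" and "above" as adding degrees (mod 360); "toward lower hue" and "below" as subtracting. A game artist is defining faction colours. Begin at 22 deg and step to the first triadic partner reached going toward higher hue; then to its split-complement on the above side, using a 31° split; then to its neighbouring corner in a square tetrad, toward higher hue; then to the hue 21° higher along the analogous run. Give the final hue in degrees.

104°

triadic ↑ +120°: 22 + 120 = 142°
split-comp 31° ↑ +211°: 142 + 211 = 353°
square ↑ +90°: 353 + 90 = 443 → 443 − 360 = 83°
analog 21° ↑ +21°: 83 + 21 = 104°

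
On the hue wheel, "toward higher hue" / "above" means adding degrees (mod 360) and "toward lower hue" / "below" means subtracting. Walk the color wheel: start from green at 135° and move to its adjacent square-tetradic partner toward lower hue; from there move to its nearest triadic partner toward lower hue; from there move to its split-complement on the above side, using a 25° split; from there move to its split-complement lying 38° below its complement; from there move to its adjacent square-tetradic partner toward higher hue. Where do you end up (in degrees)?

2°

−90° (square ↓): 135 − 90 = 45°
−120° (triadic ↓): 45 − 120 = -75 → -75 + 360 = 285°
+205° (split-comp 25° ↑): 285 + 205 = 490 → 490 − 360 = 130°
+142° (split-comp 38° ↓): 130 + 142 = 272°
+90° (square ↑): 272 + 90 = 362 → 362 − 360 = 2°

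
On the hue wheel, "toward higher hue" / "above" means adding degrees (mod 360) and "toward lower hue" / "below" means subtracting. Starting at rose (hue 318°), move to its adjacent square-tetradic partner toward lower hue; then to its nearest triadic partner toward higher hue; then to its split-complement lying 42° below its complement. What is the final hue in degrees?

126°

−90° (square ↓): 318 − 90 = 228°
+120° (triadic ↑): 228 + 120 = 348°
+138° (split-comp 42° ↓): 348 + 138 = 486 → 486 − 360 = 126°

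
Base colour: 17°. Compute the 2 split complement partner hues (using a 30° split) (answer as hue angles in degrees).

Split-complementary hues sit 30° either side of the complement.
Complement of 17°: 17 + 180 = 197°
197 − 30 = 167°
197 + 30 = 227°

167° and 227°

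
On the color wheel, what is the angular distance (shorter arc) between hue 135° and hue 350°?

145°

|135 − 350| = 215.
The shorter arc is 360 − 215 = 145°.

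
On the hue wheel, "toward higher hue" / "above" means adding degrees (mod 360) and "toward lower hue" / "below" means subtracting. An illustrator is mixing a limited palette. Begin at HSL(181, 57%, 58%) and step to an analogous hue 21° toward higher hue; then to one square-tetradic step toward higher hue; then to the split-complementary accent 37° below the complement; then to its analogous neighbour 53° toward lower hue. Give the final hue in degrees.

analog 21° ↑ +21°: 181 + 21 = 202°
square ↑ +90°: 202 + 90 = 292°
split-comp 37° ↓ +143°: 292 + 143 = 435 → 435 − 360 = 75°
analog 53° ↓ −53°: 75 − 53 = 22°

22°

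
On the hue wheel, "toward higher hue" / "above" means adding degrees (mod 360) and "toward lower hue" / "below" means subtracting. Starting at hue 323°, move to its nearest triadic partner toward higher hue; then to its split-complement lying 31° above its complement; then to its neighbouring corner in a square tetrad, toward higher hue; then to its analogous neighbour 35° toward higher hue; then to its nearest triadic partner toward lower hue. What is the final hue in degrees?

299°

triadic ↑ +120°: 323 + 120 = 443 → 443 − 360 = 83°
split-comp 31° ↑ +211°: 83 + 211 = 294°
square ↑ +90°: 294 + 90 = 384 → 384 − 360 = 24°
analog 35° ↑ +35°: 24 + 35 = 59°
triadic ↓ −120°: 59 − 120 = -61 → -61 + 360 = 299°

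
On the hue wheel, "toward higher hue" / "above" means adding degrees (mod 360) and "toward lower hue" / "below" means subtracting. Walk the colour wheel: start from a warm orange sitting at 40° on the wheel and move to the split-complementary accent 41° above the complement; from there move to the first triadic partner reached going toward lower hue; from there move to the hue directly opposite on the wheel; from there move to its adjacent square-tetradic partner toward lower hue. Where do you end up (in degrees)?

231°

40 + 221 = 261°   (split-comp 41° ↑)
261 − 120 = 141°   (triadic ↓)
141 + 180 = 321°   (complement)
321 − 90 = 231°   (square ↓)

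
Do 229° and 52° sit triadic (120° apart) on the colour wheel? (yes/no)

Angular distance: |229 − 52| = 177 = 177°.
Triadic (120° apart) requires 120°.

no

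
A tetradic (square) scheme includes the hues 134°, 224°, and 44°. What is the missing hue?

A square tetradic scheme places four hues every 90°.
The full set through 44° is {44°, 134°, 224°, 314°}.
Given {44°, 134°, 224°}, the missing hue is 314°.

314°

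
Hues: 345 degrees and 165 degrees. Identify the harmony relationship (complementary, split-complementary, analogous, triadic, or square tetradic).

complementary

Sort the hues: 165°, 345°.
Successive gaps around the wheel: 180°, 180°.
Two hues 180° apart are complementary.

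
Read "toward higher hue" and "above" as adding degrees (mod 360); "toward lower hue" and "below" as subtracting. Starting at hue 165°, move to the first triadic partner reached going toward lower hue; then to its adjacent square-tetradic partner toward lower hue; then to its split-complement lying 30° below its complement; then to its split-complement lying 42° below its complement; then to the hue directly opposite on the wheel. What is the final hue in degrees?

63°

triadic ↓ −120°: 165 − 120 = 45°
square ↓ −90°: 45 − 90 = -45 → -45 + 360 = 315°
split-comp 30° ↓ +150°: 315 + 150 = 465 → 465 − 360 = 105°
split-comp 42° ↓ +138°: 105 + 138 = 243°
complement +180°: 243 + 180 = 423 → 423 − 360 = 63°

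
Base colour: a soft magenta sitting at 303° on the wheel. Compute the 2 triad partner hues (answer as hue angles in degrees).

63° and 183°

A triad places three hues 120° apart.
303 + 120 = 423 → 423 − 360 = 63°
303 + 240 = 543 → 543 − 360 = 183°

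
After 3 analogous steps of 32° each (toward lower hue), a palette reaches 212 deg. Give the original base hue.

308°

3 steps of 32° (toward lower hue) give a net shift of −96°.
Start = end − shift: 212 + 96 = 308°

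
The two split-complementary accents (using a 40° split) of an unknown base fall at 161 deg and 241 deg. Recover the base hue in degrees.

The accents sit 40° either side of the complement, so the complement is their short-arc midpoint on the wheel.
Short-arc midpoint of 161° and 241°: 201°.
Base is 180° from the complement: 201 − 180 = 21°

21°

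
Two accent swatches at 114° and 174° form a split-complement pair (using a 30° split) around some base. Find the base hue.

The accents sit 30° either side of the complement, so the complement is their short-arc midpoint on the wheel.
Short-arc midpoint of 114° and 174°: 144°.
Base is 180° from the complement: 144 − 180 = -36 → -36 + 360 = 324°

324°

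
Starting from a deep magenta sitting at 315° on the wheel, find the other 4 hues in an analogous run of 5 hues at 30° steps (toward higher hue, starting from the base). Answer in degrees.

345°, 15°, 45°, 75°

Analogous hues sit every 30° along the wheel.
315 + 30 = 345°
315 + 60 = 375 → 375 − 360 = 15°
315 + 90 = 405 → 405 − 360 = 45°
315 + 120 = 435 → 435 − 360 = 75°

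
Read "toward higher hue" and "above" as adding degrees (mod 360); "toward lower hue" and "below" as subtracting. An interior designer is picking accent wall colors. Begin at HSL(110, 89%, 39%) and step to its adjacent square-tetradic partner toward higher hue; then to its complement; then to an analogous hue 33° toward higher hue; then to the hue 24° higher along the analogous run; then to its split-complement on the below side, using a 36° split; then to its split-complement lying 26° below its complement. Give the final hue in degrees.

15°

square ↑ +90°: 110 + 90 = 200°
complement +180°: 200 + 180 = 380 → 380 − 360 = 20°
analog 33° ↑ +33°: 20 + 33 = 53°
analog 24° ↑ +24°: 53 + 24 = 77°
split-comp 36° ↓ +144°: 77 + 144 = 221°
split-comp 26° ↓ +154°: 221 + 154 = 375 → 375 − 360 = 15°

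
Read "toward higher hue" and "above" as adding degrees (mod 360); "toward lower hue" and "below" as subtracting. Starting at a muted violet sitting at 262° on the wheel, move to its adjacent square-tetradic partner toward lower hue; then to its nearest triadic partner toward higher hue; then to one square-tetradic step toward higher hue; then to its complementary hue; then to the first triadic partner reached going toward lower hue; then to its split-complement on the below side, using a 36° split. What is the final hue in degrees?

226°

square ↓ −90°: 262 − 90 = 172°
triadic ↑ +120°: 172 + 120 = 292°
square ↑ +90°: 292 + 90 = 382 → 382 − 360 = 22°
complement +180°: 22 + 180 = 202°
triadic ↓ −120°: 202 − 120 = 82°
split-comp 36° ↓ +144°: 82 + 144 = 226°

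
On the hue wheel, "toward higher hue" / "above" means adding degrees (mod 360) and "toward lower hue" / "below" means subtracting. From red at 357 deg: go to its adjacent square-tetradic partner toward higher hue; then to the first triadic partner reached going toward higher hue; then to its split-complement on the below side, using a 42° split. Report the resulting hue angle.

+90° (square ↑): 357 + 90 = 447 → 447 − 360 = 87°
+120° (triadic ↑): 87 + 120 = 207°
+138° (split-comp 42° ↓): 207 + 138 = 345°

345°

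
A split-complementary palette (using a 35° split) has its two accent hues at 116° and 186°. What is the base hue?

The accents sit 35° either side of the complement, so the complement is their short-arc midpoint on the wheel.
Short-arc midpoint of 116° and 186°: 151°.
Base is 180° from the complement: 151 − 180 = -29 → -29 + 360 = 331°

331°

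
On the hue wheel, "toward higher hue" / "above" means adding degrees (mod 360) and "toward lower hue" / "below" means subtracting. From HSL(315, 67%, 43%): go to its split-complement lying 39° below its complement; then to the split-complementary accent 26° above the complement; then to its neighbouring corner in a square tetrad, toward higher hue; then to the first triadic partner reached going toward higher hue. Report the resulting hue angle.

+141° (split-comp 39° ↓): 315 + 141 = 456 → 456 − 360 = 96°
+206° (split-comp 26° ↑): 96 + 206 = 302°
+90° (square ↑): 302 + 90 = 392 → 392 − 360 = 32°
+120° (triadic ↑): 32 + 120 = 152°

152°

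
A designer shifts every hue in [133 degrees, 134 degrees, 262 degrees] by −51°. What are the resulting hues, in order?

133 − 51 = 82°
134 − 51 = 83°
262 − 51 = 211°

82°, 83°, 211°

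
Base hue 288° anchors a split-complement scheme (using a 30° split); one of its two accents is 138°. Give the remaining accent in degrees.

Split-complementary hues sit 30° either side of the complement.
Complement of the base 288°: 288 + 180 = 468 → 468 − 360 = 108°
The given accent 138° is 30° one side of 108°; the other accent sits 30° the other side: 108 − 30 = 78°

78°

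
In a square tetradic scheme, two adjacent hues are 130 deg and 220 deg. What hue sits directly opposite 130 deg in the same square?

A square tetradic scheme places four hues 90° apart; opposite corners are 180° apart.
130 + 180 = 310°

310°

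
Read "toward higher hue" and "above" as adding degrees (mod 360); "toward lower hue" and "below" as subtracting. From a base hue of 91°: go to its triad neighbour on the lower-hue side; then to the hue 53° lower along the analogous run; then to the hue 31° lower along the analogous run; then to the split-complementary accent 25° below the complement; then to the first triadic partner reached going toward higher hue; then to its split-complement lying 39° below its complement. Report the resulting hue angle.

91 − 120 = -29 → -29 + 360 = 331°   (triadic ↓)
331 − 53 = 278°   (analog 53° ↓)
278 − 31 = 247°   (analog 31° ↓)
247 + 155 = 402 → 402 − 360 = 42°   (split-comp 25° ↓)
42 + 120 = 162°   (triadic ↑)
162 + 141 = 303°   (split-comp 39° ↓)

303°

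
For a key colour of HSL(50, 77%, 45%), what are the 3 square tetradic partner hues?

140°, 230°, 320°

A square tetradic scheme places four hues every 90°.
50 + 90 = 140°
50 + 180 = 230°
50 + 270 = 320°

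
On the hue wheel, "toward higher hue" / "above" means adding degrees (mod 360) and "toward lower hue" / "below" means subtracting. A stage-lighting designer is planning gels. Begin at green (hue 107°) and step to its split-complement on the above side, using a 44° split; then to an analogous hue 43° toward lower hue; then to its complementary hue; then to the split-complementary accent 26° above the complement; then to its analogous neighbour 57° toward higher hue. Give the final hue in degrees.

+224° (split-comp 44° ↑): 107 + 224 = 331°
−43° (analog 43° ↓): 331 − 43 = 288°
+180° (complement): 288 + 180 = 468 → 468 − 360 = 108°
+206° (split-comp 26° ↑): 108 + 206 = 314°
+57° (analog 57° ↑): 314 + 57 = 371 → 371 − 360 = 11°

11°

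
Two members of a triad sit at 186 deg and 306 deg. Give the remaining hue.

66°

A triad spaces three hues 120° apart.
The full set is {66°, 186°, 306°}.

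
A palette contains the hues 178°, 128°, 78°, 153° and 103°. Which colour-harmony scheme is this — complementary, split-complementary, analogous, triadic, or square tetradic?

analogous

Sort the hues: 78°, 103°, 128°, 153°, 178°.
Successive gaps around the wheel: 25°, 25°, 25°, 25°, 260°.
A run of hues at equal small steps (25°) with one large closing gap is an analogous group.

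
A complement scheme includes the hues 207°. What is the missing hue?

The complement sits 180° across the wheel.
The full set through 207° is {27°, 207°}.
Given {207°}, the missing hue is 27°.

27°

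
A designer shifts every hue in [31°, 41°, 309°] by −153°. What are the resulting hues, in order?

238°, 248°, 156°

31 − 153 = -122 → -122 + 360 = 238°
41 − 153 = -112 → -112 + 360 = 248°
309 − 153 = 156°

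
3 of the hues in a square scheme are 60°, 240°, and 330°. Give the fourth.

A square tetradic scheme places four hues every 90°.
The full set through 60° is {60°, 150°, 240°, 330°}.
Given {60°, 240°, 330°}, the missing hue is 150°.

150°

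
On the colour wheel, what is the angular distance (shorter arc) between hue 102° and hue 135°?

|102 − 135| = 33.
33 ≤ 180, so the shorter arc is 33°.

33°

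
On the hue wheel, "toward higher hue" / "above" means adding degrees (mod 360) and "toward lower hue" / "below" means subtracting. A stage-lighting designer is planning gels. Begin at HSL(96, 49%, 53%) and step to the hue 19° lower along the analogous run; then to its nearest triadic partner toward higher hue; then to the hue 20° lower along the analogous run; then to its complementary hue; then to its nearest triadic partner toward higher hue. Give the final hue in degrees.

117°

analog 19° ↓ −19°: 96 − 19 = 77°
triadic ↑ +120°: 77 + 120 = 197°
analog 20° ↓ −20°: 197 − 20 = 177°
complement +180°: 177 + 180 = 357°
triadic ↑ +120°: 357 + 120 = 477 → 477 − 360 = 117°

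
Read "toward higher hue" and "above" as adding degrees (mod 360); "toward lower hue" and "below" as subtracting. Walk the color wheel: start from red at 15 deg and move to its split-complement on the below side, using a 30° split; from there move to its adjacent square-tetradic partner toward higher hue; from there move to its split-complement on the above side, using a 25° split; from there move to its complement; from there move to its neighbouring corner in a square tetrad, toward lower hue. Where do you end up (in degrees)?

190°

split-comp 30° ↓ +150°: 15 + 150 = 165°
square ↑ +90°: 165 + 90 = 255°
split-comp 25° ↑ +205°: 255 + 205 = 460 → 460 − 360 = 100°
complement +180°: 100 + 180 = 280°
square ↓ −90°: 280 − 90 = 190°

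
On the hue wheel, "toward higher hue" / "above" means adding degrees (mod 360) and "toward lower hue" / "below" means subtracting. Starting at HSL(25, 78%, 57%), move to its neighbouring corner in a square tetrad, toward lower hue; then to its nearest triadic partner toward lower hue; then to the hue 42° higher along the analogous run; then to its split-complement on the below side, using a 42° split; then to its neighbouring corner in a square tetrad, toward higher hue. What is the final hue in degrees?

25 − 90 = -65 → -65 + 360 = 295°   (square ↓)
295 − 120 = 175°   (triadic ↓)
175 + 42 = 217°   (analog 42° ↑)
217 + 138 = 355°   (split-comp 42° ↓)
355 + 90 = 445 → 445 − 360 = 85°   (square ↑)

85°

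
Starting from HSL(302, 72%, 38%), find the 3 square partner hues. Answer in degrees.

302 + 90 = 392 → 392 − 360 = 32°
302 + 180 = 482 → 482 − 360 = 122°
302 + 270 = 572 → 572 − 360 = 212°

32°, 122°, and 212°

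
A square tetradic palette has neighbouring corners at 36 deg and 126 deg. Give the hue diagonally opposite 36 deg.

216°

A square tetradic scheme places four hues 90° apart; opposite corners are 180° apart.
36 + 180 = 216°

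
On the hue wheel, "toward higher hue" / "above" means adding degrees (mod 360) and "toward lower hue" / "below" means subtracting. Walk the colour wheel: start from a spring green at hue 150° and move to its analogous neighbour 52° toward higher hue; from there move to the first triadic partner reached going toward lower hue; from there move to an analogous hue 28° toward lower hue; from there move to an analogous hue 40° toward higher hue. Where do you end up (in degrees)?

94°

analog 52° ↑ +52°: 150 + 52 = 202°
triadic ↓ −120°: 202 − 120 = 82°
analog 28° ↓ −28°: 82 − 28 = 54°
analog 40° ↑ +40°: 54 + 40 = 94°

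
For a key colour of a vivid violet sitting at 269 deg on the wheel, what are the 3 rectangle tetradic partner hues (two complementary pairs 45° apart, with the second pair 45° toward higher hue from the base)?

314°, 89° and 134°

A rectangular tetradic uses two complementary pairs 45° apart: offsets 0°, 45°, 180°, 225°.
269 + 45 = 314°
269 + 180 = 449 → 449 − 360 = 89°
269 + 225 = 494 → 494 − 360 = 134°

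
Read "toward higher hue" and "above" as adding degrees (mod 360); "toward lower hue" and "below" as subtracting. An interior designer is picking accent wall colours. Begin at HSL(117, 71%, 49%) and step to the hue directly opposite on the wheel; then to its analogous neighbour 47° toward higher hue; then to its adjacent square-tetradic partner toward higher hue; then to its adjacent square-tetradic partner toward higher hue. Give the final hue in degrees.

164°

117 + 180 = 297°   (complement)
297 + 47 = 344°   (analog 47° ↑)
344 + 90 = 434 → 434 − 360 = 74°   (square ↑)
74 + 90 = 164°   (square ↑)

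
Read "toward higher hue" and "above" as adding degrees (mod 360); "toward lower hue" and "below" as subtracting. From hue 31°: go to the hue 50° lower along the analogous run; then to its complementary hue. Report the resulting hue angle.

analog 50° ↓ −50°: 31 − 50 = -19 → -19 + 360 = 341°
complement +180°: 341 + 180 = 521 → 521 − 360 = 161°

161°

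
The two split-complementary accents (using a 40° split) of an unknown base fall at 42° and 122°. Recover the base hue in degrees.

262°

The accents sit 40° either side of the complement, so the complement is their short-arc midpoint on the wheel.
Short-arc midpoint of 42° and 122°: 82°.
Base is 180° from the complement: 82 − 180 = -98 → -98 + 360 = 262°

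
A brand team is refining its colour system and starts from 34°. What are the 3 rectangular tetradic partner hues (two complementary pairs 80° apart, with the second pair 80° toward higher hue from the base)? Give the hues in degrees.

A rectangular tetradic uses two complementary pairs 80° apart: offsets 0°, 80°, 180°, 260°.
34 + 80 = 114°
34 + 180 = 214°
34 + 260 = 294°

114°, 214°, and 294°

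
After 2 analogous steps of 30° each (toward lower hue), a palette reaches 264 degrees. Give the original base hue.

324°

2 steps of 30° (toward lower hue) give a net shift of −60°.
Start = end − shift: 264 + 60 = 324°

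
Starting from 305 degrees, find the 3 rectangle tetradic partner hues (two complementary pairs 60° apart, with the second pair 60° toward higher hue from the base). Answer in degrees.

5°, 125° and 185°

305 + 60 = 365 → 365 − 360 = 5°
305 + 180 = 485 → 485 − 360 = 125°
305 + 240 = 545 → 545 − 360 = 185°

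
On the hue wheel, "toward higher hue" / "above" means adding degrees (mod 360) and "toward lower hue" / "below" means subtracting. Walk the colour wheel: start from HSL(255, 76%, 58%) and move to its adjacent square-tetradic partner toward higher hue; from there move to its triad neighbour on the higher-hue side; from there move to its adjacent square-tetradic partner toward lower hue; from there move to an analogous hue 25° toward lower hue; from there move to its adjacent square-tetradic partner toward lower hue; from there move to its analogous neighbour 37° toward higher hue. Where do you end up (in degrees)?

297°

square ↑ +90°: 255 + 90 = 345°
triadic ↑ +120°: 345 + 120 = 465 → 465 − 360 = 105°
square ↓ −90°: 105 − 90 = 15°
analog 25° ↓ −25°: 15 − 25 = -10 → -10 + 360 = 350°
square ↓ −90°: 350 − 90 = 260°
analog 37° ↑ +37°: 260 + 37 = 297°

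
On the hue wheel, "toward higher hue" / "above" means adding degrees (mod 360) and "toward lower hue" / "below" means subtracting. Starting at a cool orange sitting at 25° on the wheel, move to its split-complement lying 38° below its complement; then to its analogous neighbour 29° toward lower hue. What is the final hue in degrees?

138°

split-comp 38° ↓ +142°: 25 + 142 = 167°
analog 29° ↓ −29°: 167 − 29 = 138°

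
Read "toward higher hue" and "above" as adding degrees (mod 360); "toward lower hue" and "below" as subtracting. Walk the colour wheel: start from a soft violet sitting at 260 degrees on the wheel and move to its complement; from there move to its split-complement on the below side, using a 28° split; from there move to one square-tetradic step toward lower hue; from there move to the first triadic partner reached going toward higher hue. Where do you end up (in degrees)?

262°

260 + 180 = 440 → 440 − 360 = 80°   (complement)
80 + 152 = 232°   (split-comp 28° ↓)
232 − 90 = 142°   (square ↓)
142 + 120 = 262°   (triadic ↑)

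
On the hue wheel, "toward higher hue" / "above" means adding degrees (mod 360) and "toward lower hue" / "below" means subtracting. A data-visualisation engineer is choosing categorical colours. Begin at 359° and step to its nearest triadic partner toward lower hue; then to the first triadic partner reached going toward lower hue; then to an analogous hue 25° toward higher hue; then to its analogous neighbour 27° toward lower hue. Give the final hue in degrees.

359 − 120 = 239°   (triadic ↓)
239 − 120 = 119°   (triadic ↓)
119 + 25 = 144°   (analog 25° ↑)
144 − 27 = 117°   (analog 27° ↓)

117°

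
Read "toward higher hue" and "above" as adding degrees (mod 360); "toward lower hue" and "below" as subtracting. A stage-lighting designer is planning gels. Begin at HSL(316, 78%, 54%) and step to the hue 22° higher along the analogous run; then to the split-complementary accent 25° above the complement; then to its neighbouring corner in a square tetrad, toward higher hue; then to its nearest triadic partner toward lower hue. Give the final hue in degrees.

153°

analog 22° ↑ +22°: 316 + 22 = 338°
split-comp 25° ↑ +205°: 338 + 205 = 543 → 543 − 360 = 183°
square ↑ +90°: 183 + 90 = 273°
triadic ↓ −120°: 273 − 120 = 153°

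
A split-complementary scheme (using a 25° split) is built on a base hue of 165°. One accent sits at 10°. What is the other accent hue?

320°

Split-complementary hues sit 25° either side of the complement.
Complement of the base 165°: 165 + 180 = 345°
The given accent 10° is 25° one side of 345°; the other accent sits 25° the other side: 345 − 25 = 320°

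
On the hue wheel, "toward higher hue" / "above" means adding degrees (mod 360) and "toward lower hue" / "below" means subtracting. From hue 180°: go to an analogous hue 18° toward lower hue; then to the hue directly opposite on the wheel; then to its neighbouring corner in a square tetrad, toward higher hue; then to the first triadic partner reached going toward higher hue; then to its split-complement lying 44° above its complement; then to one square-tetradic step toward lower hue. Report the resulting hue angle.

326°

−18° (analog 18° ↓): 180 − 18 = 162°
+180° (complement): 162 + 180 = 342°
+90° (square ↑): 342 + 90 = 432 → 432 − 360 = 72°
+120° (triadic ↑): 72 + 120 = 192°
+224° (split-comp 44° ↑): 192 + 224 = 416 → 416 − 360 = 56°
−90° (square ↓): 56 − 90 = -34 → -34 + 360 = 326°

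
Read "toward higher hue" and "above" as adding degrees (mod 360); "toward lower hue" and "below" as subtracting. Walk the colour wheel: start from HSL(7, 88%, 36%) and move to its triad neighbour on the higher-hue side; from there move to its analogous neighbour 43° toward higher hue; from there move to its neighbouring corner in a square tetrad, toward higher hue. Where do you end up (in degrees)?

260°

+120° (triadic ↑): 7 + 120 = 127°
+43° (analog 43° ↑): 127 + 43 = 170°
+90° (square ↑): 170 + 90 = 260°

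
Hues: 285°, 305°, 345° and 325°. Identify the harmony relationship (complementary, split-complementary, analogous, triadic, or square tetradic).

analogous

Sort the hues: 285°, 305°, 325°, 345°.
Successive gaps around the wheel: 20°, 20°, 20°, 300°.
A run of hues at equal small steps (20°) with one large closing gap is an analogous group.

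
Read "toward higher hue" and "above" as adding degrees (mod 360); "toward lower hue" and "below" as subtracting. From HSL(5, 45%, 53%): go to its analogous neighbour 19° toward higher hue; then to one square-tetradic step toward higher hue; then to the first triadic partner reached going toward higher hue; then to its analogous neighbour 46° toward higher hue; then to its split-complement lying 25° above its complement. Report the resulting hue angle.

analog 19° ↑ +19°: 5 + 19 = 24°
square ↑ +90°: 24 + 90 = 114°
triadic ↑ +120°: 114 + 120 = 234°
analog 46° ↑ +46°: 234 + 46 = 280°
split-comp 25° ↑ +205°: 280 + 205 = 485 → 485 − 360 = 125°

125°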